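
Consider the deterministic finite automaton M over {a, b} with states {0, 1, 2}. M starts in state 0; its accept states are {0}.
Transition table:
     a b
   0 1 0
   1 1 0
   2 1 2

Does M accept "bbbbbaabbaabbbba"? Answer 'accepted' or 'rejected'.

rejected

0 --b--> 0
0 --b--> 0
0 --b--> 0
0 --b--> 0
0 --b--> 0
0 --a--> 1
1 --a--> 1
1 --b--> 0
0 --b--> 0
0 --a--> 1
1 --a--> 1
1 --b--> 0
0 --b--> 0
0 --b--> 0
0 --b--> 0
0 --a--> 1
End in state 1, which is not an accepting state.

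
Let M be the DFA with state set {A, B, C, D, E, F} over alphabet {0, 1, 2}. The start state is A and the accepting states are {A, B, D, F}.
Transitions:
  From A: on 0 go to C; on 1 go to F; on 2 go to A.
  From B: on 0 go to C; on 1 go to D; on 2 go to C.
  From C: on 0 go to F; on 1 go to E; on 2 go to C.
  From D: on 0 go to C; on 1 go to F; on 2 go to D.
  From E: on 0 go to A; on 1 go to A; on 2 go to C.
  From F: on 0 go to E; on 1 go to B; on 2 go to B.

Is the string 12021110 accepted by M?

rejected

A --1--> F
F --2--> B
B --0--> C
C --2--> C
C --1--> E
E --1--> A
A --1--> F
F --0--> E
End in state E, which is not an accepting state.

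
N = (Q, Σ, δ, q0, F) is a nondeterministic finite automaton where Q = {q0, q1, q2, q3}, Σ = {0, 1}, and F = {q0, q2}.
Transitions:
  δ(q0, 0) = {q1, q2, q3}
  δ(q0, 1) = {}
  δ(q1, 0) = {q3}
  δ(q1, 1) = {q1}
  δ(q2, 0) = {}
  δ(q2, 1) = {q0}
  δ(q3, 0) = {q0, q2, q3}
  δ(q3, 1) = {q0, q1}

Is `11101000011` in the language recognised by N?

Start: {q0}
read 1: {}
The reachable set is empty and stays empty for the remaining 10 symbols.
Reachable ∩ accepting = {} — empty.

rejected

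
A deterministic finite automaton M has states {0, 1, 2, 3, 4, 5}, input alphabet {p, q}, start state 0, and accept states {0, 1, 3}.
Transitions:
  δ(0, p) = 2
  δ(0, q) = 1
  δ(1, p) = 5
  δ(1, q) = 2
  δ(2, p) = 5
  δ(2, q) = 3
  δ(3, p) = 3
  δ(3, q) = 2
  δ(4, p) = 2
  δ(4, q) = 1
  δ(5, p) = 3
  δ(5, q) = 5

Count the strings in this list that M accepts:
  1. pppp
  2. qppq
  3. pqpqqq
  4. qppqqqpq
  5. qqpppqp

1

pppp: accepted
qppq: rejected
pqpqqq: rejected
qppqqqpq: rejected
qqpppqp: rejected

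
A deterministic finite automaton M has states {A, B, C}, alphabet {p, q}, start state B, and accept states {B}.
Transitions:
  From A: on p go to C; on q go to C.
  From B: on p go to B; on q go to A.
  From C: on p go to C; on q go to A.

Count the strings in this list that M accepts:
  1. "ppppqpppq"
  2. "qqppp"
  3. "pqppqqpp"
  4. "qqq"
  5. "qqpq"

"ppppqpppq": rejected
"qqppp": rejected
"pqppqqpp": rejected
"qqq": rejected
"qqpq": rejected

0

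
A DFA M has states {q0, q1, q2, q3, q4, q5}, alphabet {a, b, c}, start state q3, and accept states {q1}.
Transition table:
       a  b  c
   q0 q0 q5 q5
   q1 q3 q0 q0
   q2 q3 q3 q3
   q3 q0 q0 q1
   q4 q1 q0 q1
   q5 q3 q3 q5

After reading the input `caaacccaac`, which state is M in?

q5

q3 --c--> q1
q1 --a--> q3
q3 --a--> q0
q0 --a--> q0
q0 --c--> q5
q5 --c--> q5
q5 --c--> q5
q5 --a--> q3
q3 --a--> q0
q0 --c--> q5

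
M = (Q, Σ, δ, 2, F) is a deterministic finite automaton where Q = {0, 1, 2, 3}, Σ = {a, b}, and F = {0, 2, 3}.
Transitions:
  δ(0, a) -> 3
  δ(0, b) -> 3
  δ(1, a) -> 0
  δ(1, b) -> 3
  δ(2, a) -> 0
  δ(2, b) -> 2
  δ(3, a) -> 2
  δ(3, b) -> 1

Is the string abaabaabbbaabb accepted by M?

2 --a--> 0
0 --b--> 3
3 --a--> 2
2 --a--> 0
0 --b--> 3
3 --a--> 2
2 --a--> 0
0 --b--> 3
3 --b--> 1
1 --b--> 3
3 --a--> 2
2 --a--> 0
0 --b--> 3
3 --b--> 1
End in state 1, which is not an accepting state.

rejected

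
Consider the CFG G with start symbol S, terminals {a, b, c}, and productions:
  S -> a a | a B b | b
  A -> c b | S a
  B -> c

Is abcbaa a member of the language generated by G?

no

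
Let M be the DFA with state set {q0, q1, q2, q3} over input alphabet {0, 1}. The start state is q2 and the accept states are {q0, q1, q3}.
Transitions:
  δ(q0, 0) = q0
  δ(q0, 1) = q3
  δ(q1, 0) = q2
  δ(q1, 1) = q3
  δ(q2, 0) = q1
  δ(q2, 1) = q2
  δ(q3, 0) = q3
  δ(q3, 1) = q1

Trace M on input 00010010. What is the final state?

q2

q2 --0--> q1
q1 --0--> q2
q2 --0--> q1
q1 --1--> q3
q3 --0--> q3
q3 --0--> q3
q3 --1--> q1
q1 --0--> q2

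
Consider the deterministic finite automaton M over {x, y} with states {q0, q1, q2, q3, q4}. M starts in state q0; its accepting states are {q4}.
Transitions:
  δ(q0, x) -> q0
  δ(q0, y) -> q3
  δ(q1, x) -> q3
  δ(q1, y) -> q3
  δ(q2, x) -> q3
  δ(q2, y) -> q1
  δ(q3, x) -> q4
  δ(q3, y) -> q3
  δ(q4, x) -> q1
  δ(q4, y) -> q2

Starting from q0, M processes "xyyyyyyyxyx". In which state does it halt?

q0 --x--> q0
q0 --y--> q3
q3 --y--> q3
q3 --y--> q3
q3 --y--> q3
q3 --y--> q3
q3 --y--> q3
q3 --y--> q3
q3 --x--> q4
q4 --y--> q2
q2 --x--> q3

q3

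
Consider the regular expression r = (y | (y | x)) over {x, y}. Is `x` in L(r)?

yes

The right alternative (y|x) matches x.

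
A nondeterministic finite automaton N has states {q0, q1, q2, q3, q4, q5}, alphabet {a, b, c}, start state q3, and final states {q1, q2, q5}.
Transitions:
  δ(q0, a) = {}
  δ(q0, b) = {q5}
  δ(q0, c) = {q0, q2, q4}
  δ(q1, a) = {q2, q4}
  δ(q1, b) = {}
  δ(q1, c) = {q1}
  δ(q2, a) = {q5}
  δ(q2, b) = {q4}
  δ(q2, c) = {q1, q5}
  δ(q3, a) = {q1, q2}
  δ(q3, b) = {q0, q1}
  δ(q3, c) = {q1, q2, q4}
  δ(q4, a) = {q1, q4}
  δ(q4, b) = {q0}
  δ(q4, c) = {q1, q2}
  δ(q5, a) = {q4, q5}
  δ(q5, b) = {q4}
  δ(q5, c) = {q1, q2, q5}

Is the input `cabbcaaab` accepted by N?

Start: {q3}
read c: {q1, q2, q4}
read a: {q1, q2, q4, q5}
read b: {q0, q4}
read b: {q0, q5}
read c: {q0, q1, q2, q4, q5}
read a: {q1, q2, q4, q5}
read a: {q1, q2, q4, q5}
read a: {q1, q2, q4, q5}
read b: {q0, q4}
Reachable ∩ accepting = {} — empty.

rejected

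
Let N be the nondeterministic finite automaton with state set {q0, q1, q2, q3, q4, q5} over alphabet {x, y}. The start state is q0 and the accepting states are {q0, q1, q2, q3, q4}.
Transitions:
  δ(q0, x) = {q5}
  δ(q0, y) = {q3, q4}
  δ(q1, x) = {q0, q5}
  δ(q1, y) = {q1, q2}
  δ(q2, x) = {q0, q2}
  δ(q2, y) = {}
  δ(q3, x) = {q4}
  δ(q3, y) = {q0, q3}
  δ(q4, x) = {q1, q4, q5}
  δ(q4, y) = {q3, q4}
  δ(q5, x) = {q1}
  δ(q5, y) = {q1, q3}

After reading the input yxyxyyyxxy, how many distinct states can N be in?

4

Start: {q0}
read y: {q3, q4}
read x: {q1, q4, q5}
read y: {q1, q2, q3, q4}
read x: {q0, q1, q2, q4, q5}
read y: {q1, q2, q3, q4}
read y: {q0, q1, q2, q3, q4}
read y: {q0, q1, q2, q3, q4}
read x: {q0, q1, q2, q4, q5}
read x: {q0, q1, q2, q4, q5}
read y: {q1, q2, q3, q4}
Final reachable set {q1, q2, q3, q4} has 4 states.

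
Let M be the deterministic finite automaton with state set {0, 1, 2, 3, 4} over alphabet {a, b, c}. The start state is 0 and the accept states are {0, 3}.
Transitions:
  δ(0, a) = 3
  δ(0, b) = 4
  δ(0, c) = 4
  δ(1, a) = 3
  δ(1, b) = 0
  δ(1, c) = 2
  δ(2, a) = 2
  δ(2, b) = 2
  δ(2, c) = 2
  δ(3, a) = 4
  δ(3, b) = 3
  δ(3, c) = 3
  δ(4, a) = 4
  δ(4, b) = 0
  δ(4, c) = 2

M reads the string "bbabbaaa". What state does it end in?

4

0 --b--> 4
4 --b--> 0
0 --a--> 3
3 --b--> 3
3 --b--> 3
3 --a--> 4
4 --a--> 4
4 --a--> 4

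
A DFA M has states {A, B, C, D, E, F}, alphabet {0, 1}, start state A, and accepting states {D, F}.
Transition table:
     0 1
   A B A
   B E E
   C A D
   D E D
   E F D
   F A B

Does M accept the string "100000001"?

A --1--> A
A --0--> B
B --0--> E
E --0--> F
F --0--> A
A --0--> B
B --0--> E
E --0--> F
F --1--> B
End in state B, which is not an accepting state.

rejected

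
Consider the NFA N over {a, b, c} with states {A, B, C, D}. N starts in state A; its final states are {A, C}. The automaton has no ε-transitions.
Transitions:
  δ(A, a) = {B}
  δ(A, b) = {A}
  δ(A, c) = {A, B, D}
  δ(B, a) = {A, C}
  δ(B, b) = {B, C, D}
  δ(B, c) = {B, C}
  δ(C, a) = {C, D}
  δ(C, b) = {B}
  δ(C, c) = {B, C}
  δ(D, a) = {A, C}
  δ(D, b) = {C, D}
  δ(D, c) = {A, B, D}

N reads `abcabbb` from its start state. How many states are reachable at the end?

4

Start: {A}
read a: {B}
read b: {B, C, D}
read c: {A, B, C, D}
read a: {A, B, C, D}
read b: {A, B, C, D}
read b: {A, B, C, D}
read b: {A, B, C, D}
Final reachable set {A, B, C, D} has 4 states.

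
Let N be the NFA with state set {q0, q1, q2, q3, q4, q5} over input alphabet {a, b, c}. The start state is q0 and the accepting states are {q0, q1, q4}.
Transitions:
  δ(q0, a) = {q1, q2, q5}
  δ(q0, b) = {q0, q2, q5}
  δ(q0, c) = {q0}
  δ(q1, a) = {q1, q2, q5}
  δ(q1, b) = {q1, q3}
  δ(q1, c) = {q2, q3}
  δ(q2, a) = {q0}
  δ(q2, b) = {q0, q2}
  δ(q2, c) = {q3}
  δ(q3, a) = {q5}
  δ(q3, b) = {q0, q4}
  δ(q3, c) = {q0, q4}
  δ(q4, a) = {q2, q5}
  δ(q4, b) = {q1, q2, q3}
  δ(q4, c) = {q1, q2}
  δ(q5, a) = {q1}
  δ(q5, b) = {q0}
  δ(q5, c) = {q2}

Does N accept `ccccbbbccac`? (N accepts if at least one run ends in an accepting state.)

Start: {q0}
read c: {q0}
read c: {q0}
read c: {q0}
read c: {q0}
read b: {q0, q2, q5}
read b: {q0, q2, q5}
read b: {q0, q2, q5}
read c: {q0, q2, q3}
read c: {q0, q3, q4}
read a: {q1, q2, q5}
read c: {q2, q3}
Reachable ∩ accepting = {} — empty.

rejected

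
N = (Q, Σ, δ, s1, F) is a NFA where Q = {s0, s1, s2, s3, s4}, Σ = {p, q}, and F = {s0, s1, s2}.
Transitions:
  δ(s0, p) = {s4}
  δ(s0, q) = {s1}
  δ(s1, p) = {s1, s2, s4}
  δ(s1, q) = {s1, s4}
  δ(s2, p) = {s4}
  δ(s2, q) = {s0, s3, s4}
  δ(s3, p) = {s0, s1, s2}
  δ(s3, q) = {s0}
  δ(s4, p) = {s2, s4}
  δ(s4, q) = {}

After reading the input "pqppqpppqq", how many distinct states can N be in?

3

Start: {s1}
read p: {s1, s2, s4}
read q: {s0, s1, s3, s4}
read p: {s0, s1, s2, s4}
read p: {s1, s2, s4}
read q: {s0, s1, s3, s4}
read p: {s0, s1, s2, s4}
read p: {s1, s2, s4}
read p: {s1, s2, s4}
read q: {s0, s1, s3, s4}
read q: {s0, s1, s4}
Final reachable set {s0, s1, s4} has 3 states.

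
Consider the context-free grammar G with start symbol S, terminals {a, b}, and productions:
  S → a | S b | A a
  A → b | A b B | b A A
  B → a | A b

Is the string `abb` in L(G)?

yes

S ⇒ Sb ⇒ Sbb ⇒ abb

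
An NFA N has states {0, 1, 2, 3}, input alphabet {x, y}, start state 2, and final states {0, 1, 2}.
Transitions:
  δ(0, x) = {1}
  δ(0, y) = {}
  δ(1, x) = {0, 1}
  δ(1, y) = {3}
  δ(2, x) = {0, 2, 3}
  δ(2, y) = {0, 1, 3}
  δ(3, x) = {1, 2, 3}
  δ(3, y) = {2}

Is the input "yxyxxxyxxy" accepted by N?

Start: {2}
read y: {0, 1, 3}
read x: {0, 1, 2, 3}
read y: {0, 1, 2, 3}
read x: {0, 1, 2, 3}
read x: {0, 1, 2, 3}
read x: {0, 1, 2, 3}
read y: {0, 1, 2, 3}
read x: {0, 1, 2, 3}
read x: {0, 1, 2, 3}
read y: {0, 1, 2, 3}
Reachable ∩ accepting = {0, 1, 2} — nonempty.

accepted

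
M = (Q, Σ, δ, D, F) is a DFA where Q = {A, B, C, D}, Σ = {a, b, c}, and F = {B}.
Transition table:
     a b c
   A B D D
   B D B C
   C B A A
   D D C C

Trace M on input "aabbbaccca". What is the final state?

D

D --a--> D
D --a--> D
D --b--> C
C --b--> A
A --b--> D
D --a--> D
D --c--> C
C --c--> A
A --c--> D
D --a--> D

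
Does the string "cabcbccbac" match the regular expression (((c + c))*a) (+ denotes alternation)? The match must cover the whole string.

No split of cabcbccbac into u·v has ((c+c))* matching u and a matching v.

no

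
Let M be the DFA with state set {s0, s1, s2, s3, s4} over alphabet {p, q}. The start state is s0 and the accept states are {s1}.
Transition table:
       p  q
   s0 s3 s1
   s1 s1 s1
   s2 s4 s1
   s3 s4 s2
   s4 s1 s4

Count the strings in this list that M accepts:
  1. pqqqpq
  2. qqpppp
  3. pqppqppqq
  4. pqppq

4

pqqqpq: accepted
qqpppp: accepted
pqppqppqq: accepted
pqppq: accepted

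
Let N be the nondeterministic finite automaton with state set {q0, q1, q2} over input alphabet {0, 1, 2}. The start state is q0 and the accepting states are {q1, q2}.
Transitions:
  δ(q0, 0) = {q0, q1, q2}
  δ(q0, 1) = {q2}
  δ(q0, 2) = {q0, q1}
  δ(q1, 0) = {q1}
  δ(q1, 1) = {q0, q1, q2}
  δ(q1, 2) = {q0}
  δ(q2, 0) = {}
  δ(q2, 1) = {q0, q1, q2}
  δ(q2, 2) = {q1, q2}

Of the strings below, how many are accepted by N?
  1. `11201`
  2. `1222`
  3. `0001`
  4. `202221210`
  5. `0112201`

`11201`: accepted
`1222`: accepted
`0001`: accepted
`202221210`: accepted
`0112201`: accepted

5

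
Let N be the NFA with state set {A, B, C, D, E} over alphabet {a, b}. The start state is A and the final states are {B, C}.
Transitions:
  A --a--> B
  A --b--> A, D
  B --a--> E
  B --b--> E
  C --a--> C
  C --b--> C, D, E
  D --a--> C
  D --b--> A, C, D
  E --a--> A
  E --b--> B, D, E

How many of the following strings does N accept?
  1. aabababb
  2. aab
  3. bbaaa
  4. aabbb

aabababb: accepted
aab: accepted
bbaaa: accepted
aabbb: accepted

4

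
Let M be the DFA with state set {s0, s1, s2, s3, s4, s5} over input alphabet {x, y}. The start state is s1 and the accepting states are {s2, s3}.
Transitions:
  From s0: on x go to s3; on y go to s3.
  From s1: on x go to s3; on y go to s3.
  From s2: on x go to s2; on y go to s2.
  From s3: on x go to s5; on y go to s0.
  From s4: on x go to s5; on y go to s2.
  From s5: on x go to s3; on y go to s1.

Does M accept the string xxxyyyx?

s1 --x--> s3
s3 --x--> s5
s5 --x--> s3
s3 --y--> s0
s0 --y--> s3
s3 --y--> s0
s0 --x--> s3
End in state s3, which is an accepting state.

accepted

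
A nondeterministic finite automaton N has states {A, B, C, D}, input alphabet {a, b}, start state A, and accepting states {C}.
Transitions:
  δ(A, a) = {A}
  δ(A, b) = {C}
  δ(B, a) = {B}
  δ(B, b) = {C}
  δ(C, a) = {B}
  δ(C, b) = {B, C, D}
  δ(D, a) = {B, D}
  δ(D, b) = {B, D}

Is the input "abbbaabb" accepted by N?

accepted

Start: {A}
read a: {A}
read b: {C}
read b: {B, C, D}
read b: {B, C, D}
read a: {B, D}
read a: {B, D}
read b: {B, C, D}
read b: {B, C, D}
Reachable ∩ accepting = {C} — nonempty.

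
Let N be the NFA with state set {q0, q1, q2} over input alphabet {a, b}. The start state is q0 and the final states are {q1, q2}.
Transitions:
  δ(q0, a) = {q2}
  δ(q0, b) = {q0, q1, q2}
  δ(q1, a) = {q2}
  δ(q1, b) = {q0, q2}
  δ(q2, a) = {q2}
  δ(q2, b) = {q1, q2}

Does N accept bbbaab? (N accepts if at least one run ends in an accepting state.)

accepted

Start: {q0}
read b: {q0, q1, q2}
read b: {q0, q1, q2}
read b: {q0, q1, q2}
read a: {q2}
read a: {q2}
read b: {q1, q2}
Reachable ∩ accepting = {q1, q2} — nonempty.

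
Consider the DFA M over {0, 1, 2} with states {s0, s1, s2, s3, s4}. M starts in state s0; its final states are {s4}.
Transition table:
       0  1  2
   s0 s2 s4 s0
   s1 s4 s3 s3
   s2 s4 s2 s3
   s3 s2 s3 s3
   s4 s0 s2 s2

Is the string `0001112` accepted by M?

s0 --0--> s2
s2 --0--> s4
s4 --0--> s0
s0 --1--> s4
s4 --1--> s2
s2 --1--> s2
s2 --2--> s3
End in state s3, which is not an accepting state.

rejected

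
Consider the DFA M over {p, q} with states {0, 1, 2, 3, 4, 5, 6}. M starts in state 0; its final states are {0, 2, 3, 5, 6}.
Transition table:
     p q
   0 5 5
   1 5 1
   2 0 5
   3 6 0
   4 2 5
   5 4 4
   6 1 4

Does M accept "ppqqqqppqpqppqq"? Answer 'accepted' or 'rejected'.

rejected

0 --p--> 5
5 --p--> 4
4 --q--> 5
5 --q--> 4
4 --q--> 5
5 --q--> 4
4 --p--> 2
2 --p--> 0
0 --q--> 5
5 --p--> 4
4 --q--> 5
5 --p--> 4
4 --p--> 2
2 --q--> 5
5 --q--> 4
End in state 4, which is not an accepting state.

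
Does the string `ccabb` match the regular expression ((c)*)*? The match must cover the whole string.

ccabb cannot be split into zero or more pieces each matching (c)*.

no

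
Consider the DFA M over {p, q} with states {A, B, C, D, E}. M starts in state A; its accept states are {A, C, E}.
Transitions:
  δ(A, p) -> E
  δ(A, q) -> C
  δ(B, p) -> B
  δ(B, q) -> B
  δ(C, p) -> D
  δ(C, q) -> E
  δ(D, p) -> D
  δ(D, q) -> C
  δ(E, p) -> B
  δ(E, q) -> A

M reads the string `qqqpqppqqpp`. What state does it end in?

B

A --q--> C
C --q--> E
E --q--> A
A --p--> E
E --q--> A
A --p--> E
E --p--> B
B --q--> B
B --q--> B
B --p--> B
B --p--> B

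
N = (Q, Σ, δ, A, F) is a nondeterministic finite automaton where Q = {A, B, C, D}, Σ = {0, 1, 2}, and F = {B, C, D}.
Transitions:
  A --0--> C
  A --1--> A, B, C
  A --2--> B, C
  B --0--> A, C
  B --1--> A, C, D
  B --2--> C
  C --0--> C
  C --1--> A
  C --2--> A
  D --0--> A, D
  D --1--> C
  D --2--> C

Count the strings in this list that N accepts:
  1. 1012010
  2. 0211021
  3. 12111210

3

1012010: accepted
0211021: accepted
12111210: accepted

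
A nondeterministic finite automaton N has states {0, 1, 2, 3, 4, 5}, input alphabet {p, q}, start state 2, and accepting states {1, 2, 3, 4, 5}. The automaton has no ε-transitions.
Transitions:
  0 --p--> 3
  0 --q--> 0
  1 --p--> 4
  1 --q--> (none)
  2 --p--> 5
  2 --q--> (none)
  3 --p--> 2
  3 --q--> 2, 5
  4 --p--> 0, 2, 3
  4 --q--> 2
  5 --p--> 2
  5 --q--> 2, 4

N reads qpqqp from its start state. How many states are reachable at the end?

Start: {2}
read q: {}
The reachable set is empty and stays empty for the remaining 4 symbols.
Final reachable set {} has 0 states.

0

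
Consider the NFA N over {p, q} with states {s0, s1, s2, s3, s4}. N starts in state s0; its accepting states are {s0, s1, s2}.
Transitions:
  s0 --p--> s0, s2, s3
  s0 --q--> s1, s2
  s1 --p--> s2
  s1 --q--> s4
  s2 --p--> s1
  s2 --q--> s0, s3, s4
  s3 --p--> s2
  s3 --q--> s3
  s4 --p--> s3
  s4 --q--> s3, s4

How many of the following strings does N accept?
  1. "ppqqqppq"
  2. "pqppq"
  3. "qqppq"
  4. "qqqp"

"ppqqqppq": accepted
"pqppq": accepted
"qqppq": accepted
"qqqp": accepted

4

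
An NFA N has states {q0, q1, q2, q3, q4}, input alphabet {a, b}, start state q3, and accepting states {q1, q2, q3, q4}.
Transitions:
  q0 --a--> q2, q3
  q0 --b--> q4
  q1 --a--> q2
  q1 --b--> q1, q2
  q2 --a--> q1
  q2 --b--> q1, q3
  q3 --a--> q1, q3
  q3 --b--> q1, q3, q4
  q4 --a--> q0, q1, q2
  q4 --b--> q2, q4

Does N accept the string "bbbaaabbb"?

Start: {q3}
read b: {q1, q3, q4}
read b: {q1, q2, q3, q4}
read b: {q1, q2, q3, q4}
read a: {q0, q1, q2, q3}
read a: {q1, q2, q3}
read a: {q1, q2, q3}
read b: {q1, q2, q3, q4}
read b: {q1, q2, q3, q4}
read b: {q1, q2, q3, q4}
Reachable ∩ accepting = {q1, q2, q3, q4} — nonempty.

accepted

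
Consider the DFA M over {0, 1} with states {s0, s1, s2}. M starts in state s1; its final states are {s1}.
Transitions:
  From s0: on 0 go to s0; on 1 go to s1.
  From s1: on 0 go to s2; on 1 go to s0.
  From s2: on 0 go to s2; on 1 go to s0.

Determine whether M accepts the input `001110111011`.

s1 --0--> s2
s2 --0--> s2
s2 --1--> s0
s0 --1--> s1
s1 --1--> s0
s0 --0--> s0
s0 --1--> s1
s1 --1--> s0
s0 --1--> s1
s1 --0--> s2
s2 --1--> s0
s0 --1--> s1
End in state s1, which is an accepting state.

accepted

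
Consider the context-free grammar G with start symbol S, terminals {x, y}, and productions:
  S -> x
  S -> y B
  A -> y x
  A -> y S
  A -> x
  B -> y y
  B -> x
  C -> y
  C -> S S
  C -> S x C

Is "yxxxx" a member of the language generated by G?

no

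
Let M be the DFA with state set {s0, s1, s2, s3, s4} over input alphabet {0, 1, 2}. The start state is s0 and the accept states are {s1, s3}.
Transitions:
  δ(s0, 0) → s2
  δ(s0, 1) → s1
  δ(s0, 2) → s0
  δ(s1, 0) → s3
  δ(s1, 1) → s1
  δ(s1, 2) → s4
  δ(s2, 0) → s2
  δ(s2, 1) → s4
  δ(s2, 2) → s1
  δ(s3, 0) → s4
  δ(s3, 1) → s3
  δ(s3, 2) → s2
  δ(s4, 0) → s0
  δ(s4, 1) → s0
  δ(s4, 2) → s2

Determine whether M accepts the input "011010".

s0 --0--> s2
s2 --1--> s4
s4 --1--> s0
s0 --0--> s2
s2 --1--> s4
s4 --0--> s0
End in state s0, which is not an accepting state.

rejected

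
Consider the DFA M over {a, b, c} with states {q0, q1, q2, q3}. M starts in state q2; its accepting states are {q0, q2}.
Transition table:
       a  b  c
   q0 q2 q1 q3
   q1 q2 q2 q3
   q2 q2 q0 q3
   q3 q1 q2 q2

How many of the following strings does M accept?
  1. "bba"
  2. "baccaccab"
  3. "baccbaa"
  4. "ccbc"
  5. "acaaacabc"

3

"bba": accepted
"baccaccab": accepted
"baccbaa": accepted
"ccbc": rejected
"acaaacabc": rejected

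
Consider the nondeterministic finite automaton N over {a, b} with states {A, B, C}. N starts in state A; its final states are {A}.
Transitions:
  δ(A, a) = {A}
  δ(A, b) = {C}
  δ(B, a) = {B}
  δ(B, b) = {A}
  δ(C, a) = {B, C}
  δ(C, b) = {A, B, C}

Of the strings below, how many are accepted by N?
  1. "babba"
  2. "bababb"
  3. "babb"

3

"babba": accepted
"bababb": accepted
"babb": accepted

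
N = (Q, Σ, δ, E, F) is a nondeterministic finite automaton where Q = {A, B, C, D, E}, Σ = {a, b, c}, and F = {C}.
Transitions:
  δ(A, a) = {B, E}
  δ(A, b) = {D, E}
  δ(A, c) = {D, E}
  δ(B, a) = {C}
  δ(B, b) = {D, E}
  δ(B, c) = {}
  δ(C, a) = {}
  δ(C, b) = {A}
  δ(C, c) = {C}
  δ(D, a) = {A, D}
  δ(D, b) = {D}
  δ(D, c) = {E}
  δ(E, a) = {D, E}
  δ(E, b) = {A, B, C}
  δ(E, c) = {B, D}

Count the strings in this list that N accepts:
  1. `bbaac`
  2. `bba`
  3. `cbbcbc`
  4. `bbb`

3

`bbaac`: accepted
`bba`: rejected
`cbbcbc`: accepted
`bbb`: accepted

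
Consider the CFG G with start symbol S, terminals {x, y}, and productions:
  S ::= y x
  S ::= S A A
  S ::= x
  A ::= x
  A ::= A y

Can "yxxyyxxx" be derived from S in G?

yes

S ⇒ SAA ⇒ SAAAA ⇒ yxAAAA ⇒ yxAyAAA ⇒ yxAyyAAA ⇒ yxxyyAAA ⇒ yxxyyxAA ⇒ yxxyyxxA ⇒ yxxyyxxx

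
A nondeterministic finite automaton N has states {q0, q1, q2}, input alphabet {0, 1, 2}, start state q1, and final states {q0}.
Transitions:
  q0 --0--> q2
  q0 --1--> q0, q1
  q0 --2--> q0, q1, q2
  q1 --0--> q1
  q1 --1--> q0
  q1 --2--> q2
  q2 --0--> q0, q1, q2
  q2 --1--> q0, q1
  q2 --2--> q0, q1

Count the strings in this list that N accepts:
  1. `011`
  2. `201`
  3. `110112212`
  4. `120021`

4

`011`: accepted
`201`: accepted
`110112212`: accepted
`120021`: accepted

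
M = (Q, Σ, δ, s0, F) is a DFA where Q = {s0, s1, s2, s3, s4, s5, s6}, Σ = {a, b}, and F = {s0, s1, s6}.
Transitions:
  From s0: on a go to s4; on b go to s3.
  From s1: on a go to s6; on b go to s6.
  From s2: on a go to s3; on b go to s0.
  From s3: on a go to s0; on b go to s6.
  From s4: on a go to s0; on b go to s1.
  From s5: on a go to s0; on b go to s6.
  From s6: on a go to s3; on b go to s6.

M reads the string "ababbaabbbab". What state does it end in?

s0 --a--> s4
s4 --b--> s1
s1 --a--> s6
s6 --b--> s6
s6 --b--> s6
s6 --a--> s3
s3 --a--> s0
s0 --b--> s3
s3 --b--> s6
s6 --b--> s6
s6 --a--> s3
s3 --b--> s6

s6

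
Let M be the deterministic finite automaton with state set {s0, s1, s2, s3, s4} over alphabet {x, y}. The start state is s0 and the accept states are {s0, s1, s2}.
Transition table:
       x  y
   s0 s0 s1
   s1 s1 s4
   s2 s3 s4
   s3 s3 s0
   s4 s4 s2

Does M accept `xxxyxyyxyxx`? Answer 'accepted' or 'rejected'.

accepted

s0 --x--> s0
s0 --x--> s0
s0 --x--> s0
s0 --y--> s1
s1 --x--> s1
s1 --y--> s4
s4 --y--> s2
s2 --x--> s3
s3 --y--> s0
s0 --x--> s0
s0 --x--> s0
End in state s0, which is an accepting state.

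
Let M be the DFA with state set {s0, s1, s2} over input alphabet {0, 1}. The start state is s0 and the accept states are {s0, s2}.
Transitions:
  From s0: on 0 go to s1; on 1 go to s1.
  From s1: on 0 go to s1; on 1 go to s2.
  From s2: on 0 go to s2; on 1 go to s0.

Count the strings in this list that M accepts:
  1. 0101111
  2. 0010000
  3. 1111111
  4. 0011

0101111: accepted
0010000: accepted
1111111: rejected
0011: accepted

3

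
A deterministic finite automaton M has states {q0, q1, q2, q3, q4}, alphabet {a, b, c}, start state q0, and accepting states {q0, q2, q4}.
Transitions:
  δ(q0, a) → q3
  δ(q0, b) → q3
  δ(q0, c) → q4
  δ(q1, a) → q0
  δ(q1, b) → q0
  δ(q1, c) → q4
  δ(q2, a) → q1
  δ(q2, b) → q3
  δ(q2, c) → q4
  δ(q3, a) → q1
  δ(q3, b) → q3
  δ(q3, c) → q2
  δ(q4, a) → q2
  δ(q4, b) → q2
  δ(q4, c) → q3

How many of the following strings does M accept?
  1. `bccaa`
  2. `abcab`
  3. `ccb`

1

`bccaa`: rejected
`abcab`: accepted
`ccb`: rejected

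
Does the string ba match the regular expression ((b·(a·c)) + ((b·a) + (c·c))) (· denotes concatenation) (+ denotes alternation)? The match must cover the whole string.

The right alternative ((b·a)+(c·c)) matches ba.

yes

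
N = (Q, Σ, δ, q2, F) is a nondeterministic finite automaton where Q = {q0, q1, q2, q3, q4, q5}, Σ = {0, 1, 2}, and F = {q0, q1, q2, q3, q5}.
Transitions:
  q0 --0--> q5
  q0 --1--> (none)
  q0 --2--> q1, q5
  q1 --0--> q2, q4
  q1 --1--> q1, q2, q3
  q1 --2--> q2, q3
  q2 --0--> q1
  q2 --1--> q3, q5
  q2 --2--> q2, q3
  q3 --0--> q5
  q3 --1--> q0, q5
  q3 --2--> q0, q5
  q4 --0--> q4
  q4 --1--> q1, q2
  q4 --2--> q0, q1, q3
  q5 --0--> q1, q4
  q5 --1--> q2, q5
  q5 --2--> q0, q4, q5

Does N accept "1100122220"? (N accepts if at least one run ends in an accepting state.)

Start: {q2}
read 1: {q3, q5}
read 1: {q0, q2, q5}
read 0: {q1, q4, q5}
read 0: {q1, q2, q4}
read 1: {q1, q2, q3, q5}
read 2: {q0, q2, q3, q4, q5}
read 2: {q0, q1, q2, q3, q4, q5}
read 2: {q0, q1, q2, q3, q4, q5}
read 2: {q0, q1, q2, q3, q4, q5}
read 0: {q1, q2, q4, q5}
Reachable ∩ accepting = {q1, q2, q5} — nonempty.

accepted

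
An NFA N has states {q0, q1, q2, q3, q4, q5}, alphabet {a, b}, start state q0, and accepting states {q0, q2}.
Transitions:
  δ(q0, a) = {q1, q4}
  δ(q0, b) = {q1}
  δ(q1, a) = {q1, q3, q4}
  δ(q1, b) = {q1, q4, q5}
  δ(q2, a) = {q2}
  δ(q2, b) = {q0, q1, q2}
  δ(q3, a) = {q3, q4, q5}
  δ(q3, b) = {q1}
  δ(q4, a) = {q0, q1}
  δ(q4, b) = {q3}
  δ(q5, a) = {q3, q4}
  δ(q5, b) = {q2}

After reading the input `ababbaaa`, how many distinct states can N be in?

6

Start: {q0}
read a: {q1, q4}
read b: {q1, q3, q4, q5}
read a: {q0, q1, q3, q4, q5}
read b: {q1, q2, q3, q4, q5}
read b: {q0, q1, q2, q3, q4, q5}
read a: {q0, q1, q2, q3, q4, q5}
read a: {q0, q1, q2, q3, q4, q5}
read a: {q0, q1, q2, q3, q4, q5}
Final reachable set {q0, q1, q2, q3, q4, q5} has 6 states.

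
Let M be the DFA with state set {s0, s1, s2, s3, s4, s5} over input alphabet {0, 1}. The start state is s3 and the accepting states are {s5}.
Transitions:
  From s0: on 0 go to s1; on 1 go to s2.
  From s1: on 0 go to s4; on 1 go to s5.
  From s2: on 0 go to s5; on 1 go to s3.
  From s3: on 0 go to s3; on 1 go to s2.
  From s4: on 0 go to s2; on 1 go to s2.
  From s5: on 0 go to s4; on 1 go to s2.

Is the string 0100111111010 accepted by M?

s3 --0--> s3
s3 --1--> s2
s2 --0--> s5
s5 --0--> s4
s4 --1--> s2
s2 --1--> s3
s3 --1--> s2
s2 --1--> s3
s3 --1--> s2
s2 --1--> s3
s3 --0--> s3
s3 --1--> s2
s2 --0--> s5
End in state s5, which is an accepting state.

accepted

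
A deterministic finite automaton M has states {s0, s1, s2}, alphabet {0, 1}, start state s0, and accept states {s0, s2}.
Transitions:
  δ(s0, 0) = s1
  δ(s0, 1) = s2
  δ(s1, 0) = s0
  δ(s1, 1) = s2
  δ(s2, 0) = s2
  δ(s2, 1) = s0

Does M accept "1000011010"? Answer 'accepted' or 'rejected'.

rejected

s0 --1--> s2
s2 --0--> s2
s2 --0--> s2
s2 --0--> s2
s2 --0--> s2
s2 --1--> s0
s0 --1--> s2
s2 --0--> s2
s2 --1--> s0
s0 --0--> s1
End in state s1, which is not an accepting state.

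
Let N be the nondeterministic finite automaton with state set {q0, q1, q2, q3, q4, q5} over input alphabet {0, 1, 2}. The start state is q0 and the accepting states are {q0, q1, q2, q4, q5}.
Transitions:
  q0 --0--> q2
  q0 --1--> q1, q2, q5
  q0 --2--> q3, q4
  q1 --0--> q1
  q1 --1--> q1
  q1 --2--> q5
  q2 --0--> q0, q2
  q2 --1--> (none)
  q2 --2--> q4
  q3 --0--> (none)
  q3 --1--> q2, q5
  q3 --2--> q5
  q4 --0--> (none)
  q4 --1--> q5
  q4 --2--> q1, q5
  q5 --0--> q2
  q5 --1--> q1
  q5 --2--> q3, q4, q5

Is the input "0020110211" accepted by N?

rejected

Start: {q0}
read 0: {q2}
read 0: {q0, q2}
read 2: {q3, q4}
read 0: {}
The reachable set is empty and stays empty for the remaining 6 symbols.
Reachable ∩ accepting = {} — empty.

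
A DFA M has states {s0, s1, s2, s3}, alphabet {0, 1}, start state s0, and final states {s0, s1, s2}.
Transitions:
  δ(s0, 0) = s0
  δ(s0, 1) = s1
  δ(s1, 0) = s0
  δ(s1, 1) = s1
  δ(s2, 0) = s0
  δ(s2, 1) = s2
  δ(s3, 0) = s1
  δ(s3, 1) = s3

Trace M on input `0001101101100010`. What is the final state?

s0

s0 --0--> s0
s0 --0--> s0
s0 --0--> s0
s0 --1--> s1
s1 --1--> s1
s1 --0--> s0
s0 --1--> s1
s1 --1--> s1
s1 --0--> s0
s0 --1--> s1
s1 --1--> s1
s1 --0--> s0
s0 --0--> s0
s0 --0--> s0
s0 --1--> s1
s1 --0--> s0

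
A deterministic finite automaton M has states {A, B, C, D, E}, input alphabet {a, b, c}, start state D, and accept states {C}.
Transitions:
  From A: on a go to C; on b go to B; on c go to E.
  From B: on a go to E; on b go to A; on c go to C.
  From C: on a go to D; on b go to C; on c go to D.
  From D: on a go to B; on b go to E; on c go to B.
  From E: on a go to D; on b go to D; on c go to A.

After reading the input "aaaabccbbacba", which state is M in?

D --a--> B
B --a--> E
E --a--> D
D --a--> B
B --b--> A
A --c--> E
E --c--> A
A --b--> B
B --b--> A
A --a--> C
C --c--> D
D --b--> E
E --a--> D

D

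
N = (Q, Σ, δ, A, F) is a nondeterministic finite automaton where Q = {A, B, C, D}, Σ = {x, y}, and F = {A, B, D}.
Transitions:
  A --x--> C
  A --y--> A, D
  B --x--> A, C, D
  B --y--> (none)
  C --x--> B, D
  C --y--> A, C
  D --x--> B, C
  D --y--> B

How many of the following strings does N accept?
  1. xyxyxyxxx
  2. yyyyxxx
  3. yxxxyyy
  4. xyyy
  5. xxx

5

xyxyxyxxx: accepted
yyyyxxx: accepted
yxxxyyy: accepted
xyyy: accepted
xxx: accepted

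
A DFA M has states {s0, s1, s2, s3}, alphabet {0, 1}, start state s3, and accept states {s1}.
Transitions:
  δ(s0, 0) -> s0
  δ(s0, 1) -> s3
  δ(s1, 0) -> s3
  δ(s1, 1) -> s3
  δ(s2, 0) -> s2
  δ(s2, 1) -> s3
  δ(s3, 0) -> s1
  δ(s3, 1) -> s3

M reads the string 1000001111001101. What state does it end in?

s3

s3 --1--> s3
s3 --0--> s1
s1 --0--> s3
s3 --0--> s1
s1 --0--> s3
s3 --0--> s1
s1 --1--> s3
s3 --1--> s3
s3 --1--> s3
s3 --1--> s3
s3 --0--> s1
s1 --0--> s3
s3 --1--> s3
s3 --1--> s3
s3 --0--> s1
s1 --1--> s3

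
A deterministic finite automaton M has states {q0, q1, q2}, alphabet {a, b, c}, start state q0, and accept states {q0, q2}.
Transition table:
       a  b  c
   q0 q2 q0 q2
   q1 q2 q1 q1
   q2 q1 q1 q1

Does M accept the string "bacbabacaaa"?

accepted

q0 --b--> q0
q0 --a--> q2
q2 --c--> q1
q1 --b--> q1
q1 --a--> q2
q2 --b--> q1
q1 --a--> q2
q2 --c--> q1
q1 --a--> q2
q2 --a--> q1
q1 --a--> q2
End in state q2, which is an accepting state.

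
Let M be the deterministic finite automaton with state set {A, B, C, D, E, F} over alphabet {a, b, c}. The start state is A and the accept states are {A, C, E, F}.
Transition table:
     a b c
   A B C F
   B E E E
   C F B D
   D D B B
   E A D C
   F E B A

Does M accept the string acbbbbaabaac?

A --a--> B
B --c--> E
E --b--> D
D --b--> B
B --b--> E
E --b--> D
D --a--> D
D --a--> D
D --b--> B
B --a--> E
E --a--> A
A --c--> F
End in state F, which is an accepting state.

accepted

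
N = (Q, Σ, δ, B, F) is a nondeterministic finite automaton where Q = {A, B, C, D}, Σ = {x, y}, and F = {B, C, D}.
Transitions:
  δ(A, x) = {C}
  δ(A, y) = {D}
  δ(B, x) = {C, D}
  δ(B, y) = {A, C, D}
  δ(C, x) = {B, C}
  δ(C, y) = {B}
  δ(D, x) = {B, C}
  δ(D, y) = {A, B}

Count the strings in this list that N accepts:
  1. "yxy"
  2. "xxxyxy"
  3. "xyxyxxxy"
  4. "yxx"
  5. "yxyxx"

"yxy": accepted
"xxxyxy": accepted
"xyxyxxxy": accepted
"yxx": accepted
"yxyxx": accepted

5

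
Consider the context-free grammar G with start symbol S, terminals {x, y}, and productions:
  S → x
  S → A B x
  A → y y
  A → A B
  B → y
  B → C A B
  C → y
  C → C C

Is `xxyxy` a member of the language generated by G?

no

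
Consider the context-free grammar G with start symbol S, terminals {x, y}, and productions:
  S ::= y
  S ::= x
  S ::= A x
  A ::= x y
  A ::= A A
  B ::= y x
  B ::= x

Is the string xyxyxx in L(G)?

no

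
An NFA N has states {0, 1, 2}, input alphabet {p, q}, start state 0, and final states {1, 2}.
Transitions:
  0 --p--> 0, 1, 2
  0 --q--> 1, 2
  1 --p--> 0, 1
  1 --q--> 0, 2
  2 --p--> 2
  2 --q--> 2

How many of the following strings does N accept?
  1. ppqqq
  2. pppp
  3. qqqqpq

ppqqq: accepted
pppp: accepted
qqqqpq: accepted

3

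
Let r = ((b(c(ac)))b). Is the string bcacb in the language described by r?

yes

Split as bcac·b: (b(c(ac))) matches bcac and b matches b.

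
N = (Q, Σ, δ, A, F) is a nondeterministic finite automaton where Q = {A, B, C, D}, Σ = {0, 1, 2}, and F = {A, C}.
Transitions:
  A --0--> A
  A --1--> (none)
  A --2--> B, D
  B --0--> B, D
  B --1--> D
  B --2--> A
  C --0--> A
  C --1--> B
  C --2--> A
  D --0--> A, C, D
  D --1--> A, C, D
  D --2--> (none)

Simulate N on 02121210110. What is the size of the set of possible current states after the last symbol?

Start: {A}
read 0: {A}
read 2: {B, D}
read 1: {A, C, D}
read 2: {A, B, D}
read 1: {A, C, D}
read 2: {A, B, D}
read 1: {A, C, D}
read 0: {A, C, D}
read 1: {A, B, C, D}
read 1: {A, B, C, D}
read 0: {A, B, C, D}
Final reachable set {A, B, C, D} has 4 states.

4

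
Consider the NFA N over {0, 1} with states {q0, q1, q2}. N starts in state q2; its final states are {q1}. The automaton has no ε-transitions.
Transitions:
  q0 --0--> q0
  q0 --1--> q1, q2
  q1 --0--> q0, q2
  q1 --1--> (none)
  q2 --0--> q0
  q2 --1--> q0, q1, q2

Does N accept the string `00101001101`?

accepted

Start: {q2}
read 0: {q0}
read 0: {q0}
read 1: {q1, q2}
read 0: {q0, q2}
read 1: {q0, q1, q2}
read 0: {q0, q2}
read 0: {q0}
read 1: {q1, q2}
read 1: {q0, q1, q2}
read 0: {q0, q2}
read 1: {q0, q1, q2}
Reachable ∩ accepting = {q1} — nonempty.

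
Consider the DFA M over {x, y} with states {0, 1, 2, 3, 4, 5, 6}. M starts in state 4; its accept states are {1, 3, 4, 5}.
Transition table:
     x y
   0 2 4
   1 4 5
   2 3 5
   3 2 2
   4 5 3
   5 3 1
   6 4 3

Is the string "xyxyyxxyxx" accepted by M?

rejected

4 --x--> 5
5 --y--> 1
1 --x--> 4
4 --y--> 3
3 --y--> 2
2 --x--> 3
3 --x--> 2
2 --y--> 5
5 --x--> 3
3 --x--> 2
End in state 2, which is not an accepting state.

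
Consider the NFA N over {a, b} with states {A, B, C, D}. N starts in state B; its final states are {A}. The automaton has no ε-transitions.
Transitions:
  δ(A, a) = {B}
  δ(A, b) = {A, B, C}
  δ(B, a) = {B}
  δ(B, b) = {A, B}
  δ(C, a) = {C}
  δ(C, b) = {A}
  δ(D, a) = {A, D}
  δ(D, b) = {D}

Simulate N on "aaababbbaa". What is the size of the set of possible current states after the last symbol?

Start: {B}
read a: {B}
read a: {B}
read a: {B}
read b: {A, B}
read a: {B}
read b: {A, B}
read b: {A, B, C}
read b: {A, B, C}
read a: {B, C}
read a: {B, C}
Final reachable set {B, C} has 2 states.

2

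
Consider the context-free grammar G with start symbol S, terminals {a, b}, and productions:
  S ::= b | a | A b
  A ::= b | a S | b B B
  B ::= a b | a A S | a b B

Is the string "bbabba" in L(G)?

no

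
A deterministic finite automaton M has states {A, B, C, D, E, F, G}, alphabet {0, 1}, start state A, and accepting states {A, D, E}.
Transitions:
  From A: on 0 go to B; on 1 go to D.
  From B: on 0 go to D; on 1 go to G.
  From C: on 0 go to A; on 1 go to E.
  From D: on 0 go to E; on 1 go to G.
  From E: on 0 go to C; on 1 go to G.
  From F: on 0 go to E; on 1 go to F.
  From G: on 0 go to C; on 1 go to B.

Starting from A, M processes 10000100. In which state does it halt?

A --1--> D
D --0--> E
E --0--> C
C --0--> A
A --0--> B
B --1--> G
G --0--> C
C --0--> A

A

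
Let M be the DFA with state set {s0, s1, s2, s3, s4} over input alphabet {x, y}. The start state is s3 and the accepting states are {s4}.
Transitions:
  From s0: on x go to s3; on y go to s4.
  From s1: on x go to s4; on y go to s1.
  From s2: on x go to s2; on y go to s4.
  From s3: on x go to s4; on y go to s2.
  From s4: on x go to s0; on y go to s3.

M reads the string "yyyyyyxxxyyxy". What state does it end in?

s3 --y--> s2
s2 --y--> s4
s4 --y--> s3
s3 --y--> s2
s2 --y--> s4
s4 --y--> s3
s3 --x--> s4
s4 --x--> s0
s0 --x--> s3
s3 --y--> s2
s2 --y--> s4
s4 --x--> s0
s0 --y--> s4

s4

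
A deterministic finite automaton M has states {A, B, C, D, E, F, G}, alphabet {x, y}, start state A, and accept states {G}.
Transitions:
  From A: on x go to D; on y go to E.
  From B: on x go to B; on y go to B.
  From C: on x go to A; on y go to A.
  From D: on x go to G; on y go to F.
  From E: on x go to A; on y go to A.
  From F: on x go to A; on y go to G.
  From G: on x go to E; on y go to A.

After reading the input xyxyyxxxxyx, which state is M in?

A

A --x--> D
D --y--> F
F --x--> A
A --y--> E
E --y--> A
A --x--> D
D --x--> G
G --x--> E
E --x--> A
A --y--> E
E --x--> A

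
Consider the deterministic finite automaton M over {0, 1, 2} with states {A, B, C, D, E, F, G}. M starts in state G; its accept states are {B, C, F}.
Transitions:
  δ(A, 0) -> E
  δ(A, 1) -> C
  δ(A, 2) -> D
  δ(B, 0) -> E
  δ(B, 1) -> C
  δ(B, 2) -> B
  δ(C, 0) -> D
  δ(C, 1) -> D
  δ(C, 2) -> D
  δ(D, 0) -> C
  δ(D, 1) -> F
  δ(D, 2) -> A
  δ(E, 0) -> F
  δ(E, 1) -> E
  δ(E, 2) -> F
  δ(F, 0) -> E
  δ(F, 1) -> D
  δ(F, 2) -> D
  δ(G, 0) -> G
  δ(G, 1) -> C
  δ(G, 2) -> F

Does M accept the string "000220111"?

rejected

G --0--> G
G --0--> G
G --0--> G
G --2--> F
F --2--> D
D --0--> C
C --1--> D
D --1--> F
F --1--> D
End in state D, which is not an accepting state.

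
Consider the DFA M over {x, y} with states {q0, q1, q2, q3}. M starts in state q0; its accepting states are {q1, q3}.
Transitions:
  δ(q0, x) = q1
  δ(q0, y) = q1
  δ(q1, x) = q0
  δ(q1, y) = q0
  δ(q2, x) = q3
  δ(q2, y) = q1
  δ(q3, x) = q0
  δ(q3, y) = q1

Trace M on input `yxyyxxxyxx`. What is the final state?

q0 --y--> q1
q1 --x--> q0
q0 --y--> q1
q1 --y--> q0
q0 --x--> q1
q1 --x--> q0
q0 --x--> q1
q1 --y--> q0
q0 --x--> q1
q1 --x--> q0

q0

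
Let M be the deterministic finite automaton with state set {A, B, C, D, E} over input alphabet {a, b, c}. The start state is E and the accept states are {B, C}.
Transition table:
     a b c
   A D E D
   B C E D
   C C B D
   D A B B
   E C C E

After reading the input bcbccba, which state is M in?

E --b--> C
C --c--> D
D --b--> B
B --c--> D
D --c--> B
B --b--> E
E --a--> C

C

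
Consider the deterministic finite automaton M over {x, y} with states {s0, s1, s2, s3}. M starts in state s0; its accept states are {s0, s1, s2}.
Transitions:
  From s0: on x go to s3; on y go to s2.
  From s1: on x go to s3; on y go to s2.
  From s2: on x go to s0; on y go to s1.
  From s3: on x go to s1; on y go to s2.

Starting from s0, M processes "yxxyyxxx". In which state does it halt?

s3

s0 --y--> s2
s2 --x--> s0
s0 --x--> s3
s3 --y--> s2
s2 --y--> s1
s1 --x--> s3
s3 --x--> s1
s1 --x--> s3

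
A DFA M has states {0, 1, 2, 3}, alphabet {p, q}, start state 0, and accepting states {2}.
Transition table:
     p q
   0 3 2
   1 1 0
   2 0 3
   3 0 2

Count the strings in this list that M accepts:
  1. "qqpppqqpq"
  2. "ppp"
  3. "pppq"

2

"qqpppqqpq": accepted
"ppp": rejected
"pppq": accepted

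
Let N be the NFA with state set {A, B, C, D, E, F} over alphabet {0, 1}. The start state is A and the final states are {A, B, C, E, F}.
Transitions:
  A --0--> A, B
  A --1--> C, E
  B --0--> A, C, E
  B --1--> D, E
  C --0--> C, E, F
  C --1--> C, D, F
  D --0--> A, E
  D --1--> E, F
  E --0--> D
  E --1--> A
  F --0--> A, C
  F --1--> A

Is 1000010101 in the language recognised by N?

Start: {A}
read 1: {C, E}
read 0: {C, D, E, F}
read 0: {A, C, D, E, F}
read 0: {A, B, C, D, E, F}
read 0: {A, B, C, D, E, F}
read 1: {A, C, D, E, F}
read 0: {A, B, C, D, E, F}
read 1: {A, C, D, E, F}
read 0: {A, B, C, D, E, F}
read 1: {A, C, D, E, F}
Reachable ∩ accepting = {A, C, E, F} — nonempty.

accepted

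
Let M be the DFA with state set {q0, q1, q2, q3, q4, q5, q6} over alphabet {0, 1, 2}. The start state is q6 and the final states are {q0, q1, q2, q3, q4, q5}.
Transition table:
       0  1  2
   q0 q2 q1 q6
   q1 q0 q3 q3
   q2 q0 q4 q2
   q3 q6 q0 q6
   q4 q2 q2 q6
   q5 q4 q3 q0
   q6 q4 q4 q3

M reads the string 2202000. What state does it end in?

q0

q6 --2--> q3
q3 --2--> q6
q6 --0--> q4
q4 --2--> q6
q6 --0--> q4
q4 --0--> q2
q2 --0--> q0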